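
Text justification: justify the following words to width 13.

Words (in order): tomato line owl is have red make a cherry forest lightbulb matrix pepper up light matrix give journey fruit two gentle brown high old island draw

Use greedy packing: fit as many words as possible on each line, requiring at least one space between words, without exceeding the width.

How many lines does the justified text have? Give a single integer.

Line 1: ['tomato', 'line'] (min_width=11, slack=2)
Line 2: ['owl', 'is', 'have'] (min_width=11, slack=2)
Line 3: ['red', 'make', 'a'] (min_width=10, slack=3)
Line 4: ['cherry', 'forest'] (min_width=13, slack=0)
Line 5: ['lightbulb'] (min_width=9, slack=4)
Line 6: ['matrix', 'pepper'] (min_width=13, slack=0)
Line 7: ['up', 'light'] (min_width=8, slack=5)
Line 8: ['matrix', 'give'] (min_width=11, slack=2)
Line 9: ['journey', 'fruit'] (min_width=13, slack=0)
Line 10: ['two', 'gentle'] (min_width=10, slack=3)
Line 11: ['brown', 'high'] (min_width=10, slack=3)
Line 12: ['old', 'island'] (min_width=10, slack=3)
Line 13: ['draw'] (min_width=4, slack=9)
Total lines: 13

Answer: 13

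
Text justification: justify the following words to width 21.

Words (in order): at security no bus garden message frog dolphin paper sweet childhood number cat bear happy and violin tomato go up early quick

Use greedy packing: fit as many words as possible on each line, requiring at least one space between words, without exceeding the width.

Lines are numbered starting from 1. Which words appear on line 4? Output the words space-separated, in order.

Line 1: ['at', 'security', 'no', 'bus'] (min_width=18, slack=3)
Line 2: ['garden', 'message', 'frog'] (min_width=19, slack=2)
Line 3: ['dolphin', 'paper', 'sweet'] (min_width=19, slack=2)
Line 4: ['childhood', 'number', 'cat'] (min_width=20, slack=1)
Line 5: ['bear', 'happy', 'and', 'violin'] (min_width=21, slack=0)
Line 6: ['tomato', 'go', 'up', 'early'] (min_width=18, slack=3)
Line 7: ['quick'] (min_width=5, slack=16)

Answer: childhood number cat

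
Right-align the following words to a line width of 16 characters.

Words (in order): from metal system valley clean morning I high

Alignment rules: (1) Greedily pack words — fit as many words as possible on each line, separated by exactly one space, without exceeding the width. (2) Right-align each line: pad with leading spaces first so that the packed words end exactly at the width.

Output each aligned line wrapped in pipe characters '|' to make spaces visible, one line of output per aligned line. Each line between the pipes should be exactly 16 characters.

Line 1: ['from', 'metal'] (min_width=10, slack=6)
Line 2: ['system', 'valley'] (min_width=13, slack=3)
Line 3: ['clean', 'morning', 'I'] (min_width=15, slack=1)
Line 4: ['high'] (min_width=4, slack=12)

Answer: |      from metal|
|   system valley|
| clean morning I|
|            high|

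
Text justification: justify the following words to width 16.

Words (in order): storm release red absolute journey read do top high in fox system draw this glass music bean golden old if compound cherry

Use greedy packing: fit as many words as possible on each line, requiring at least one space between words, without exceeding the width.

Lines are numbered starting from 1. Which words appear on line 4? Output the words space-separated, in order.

Answer: top high in fox

Derivation:
Line 1: ['storm', 'release'] (min_width=13, slack=3)
Line 2: ['red', 'absolute'] (min_width=12, slack=4)
Line 3: ['journey', 'read', 'do'] (min_width=15, slack=1)
Line 4: ['top', 'high', 'in', 'fox'] (min_width=15, slack=1)
Line 5: ['system', 'draw', 'this'] (min_width=16, slack=0)
Line 6: ['glass', 'music', 'bean'] (min_width=16, slack=0)
Line 7: ['golden', 'old', 'if'] (min_width=13, slack=3)
Line 8: ['compound', 'cherry'] (min_width=15, slack=1)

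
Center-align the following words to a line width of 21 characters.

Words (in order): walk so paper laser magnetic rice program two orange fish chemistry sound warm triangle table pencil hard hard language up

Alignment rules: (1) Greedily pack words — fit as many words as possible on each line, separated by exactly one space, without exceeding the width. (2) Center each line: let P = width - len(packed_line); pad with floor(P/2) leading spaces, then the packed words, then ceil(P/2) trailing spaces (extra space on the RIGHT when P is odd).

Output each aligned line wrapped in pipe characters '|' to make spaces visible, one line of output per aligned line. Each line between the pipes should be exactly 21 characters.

Line 1: ['walk', 'so', 'paper', 'laser'] (min_width=19, slack=2)
Line 2: ['magnetic', 'rice', 'program'] (min_width=21, slack=0)
Line 3: ['two', 'orange', 'fish'] (min_width=15, slack=6)
Line 4: ['chemistry', 'sound', 'warm'] (min_width=20, slack=1)
Line 5: ['triangle', 'table', 'pencil'] (min_width=21, slack=0)
Line 6: ['hard', 'hard', 'language', 'up'] (min_width=21, slack=0)

Answer: | walk so paper laser |
|magnetic rice program|
|   two orange fish   |
|chemistry sound warm |
|triangle table pencil|
|hard hard language up|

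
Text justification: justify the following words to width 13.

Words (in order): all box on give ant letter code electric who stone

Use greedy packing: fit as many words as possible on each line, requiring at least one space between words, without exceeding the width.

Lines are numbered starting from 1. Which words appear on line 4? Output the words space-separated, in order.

Answer: electric who

Derivation:
Line 1: ['all', 'box', 'on'] (min_width=10, slack=3)
Line 2: ['give', 'ant'] (min_width=8, slack=5)
Line 3: ['letter', 'code'] (min_width=11, slack=2)
Line 4: ['electric', 'who'] (min_width=12, slack=1)
Line 5: ['stone'] (min_width=5, slack=8)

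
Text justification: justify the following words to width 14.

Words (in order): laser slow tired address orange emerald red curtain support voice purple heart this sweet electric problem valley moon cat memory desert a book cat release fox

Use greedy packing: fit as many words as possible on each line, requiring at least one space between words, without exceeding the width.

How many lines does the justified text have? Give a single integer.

Line 1: ['laser', 'slow'] (min_width=10, slack=4)
Line 2: ['tired', 'address'] (min_width=13, slack=1)
Line 3: ['orange', 'emerald'] (min_width=14, slack=0)
Line 4: ['red', 'curtain'] (min_width=11, slack=3)
Line 5: ['support', 'voice'] (min_width=13, slack=1)
Line 6: ['purple', 'heart'] (min_width=12, slack=2)
Line 7: ['this', 'sweet'] (min_width=10, slack=4)
Line 8: ['electric'] (min_width=8, slack=6)
Line 9: ['problem', 'valley'] (min_width=14, slack=0)
Line 10: ['moon', 'cat'] (min_width=8, slack=6)
Line 11: ['memory', 'desert'] (min_width=13, slack=1)
Line 12: ['a', 'book', 'cat'] (min_width=10, slack=4)
Line 13: ['release', 'fox'] (min_width=11, slack=3)
Total lines: 13

Answer: 13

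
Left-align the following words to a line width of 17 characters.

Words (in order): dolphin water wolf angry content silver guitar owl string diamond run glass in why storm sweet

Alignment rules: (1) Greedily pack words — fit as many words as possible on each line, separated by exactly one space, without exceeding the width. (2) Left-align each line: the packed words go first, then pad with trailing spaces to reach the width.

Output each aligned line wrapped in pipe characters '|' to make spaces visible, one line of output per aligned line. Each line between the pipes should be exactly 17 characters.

Answer: |dolphin water    |
|wolf angry       |
|content silver   |
|guitar owl string|
|diamond run glass|
|in why storm     |
|sweet            |

Derivation:
Line 1: ['dolphin', 'water'] (min_width=13, slack=4)
Line 2: ['wolf', 'angry'] (min_width=10, slack=7)
Line 3: ['content', 'silver'] (min_width=14, slack=3)
Line 4: ['guitar', 'owl', 'string'] (min_width=17, slack=0)
Line 5: ['diamond', 'run', 'glass'] (min_width=17, slack=0)
Line 6: ['in', 'why', 'storm'] (min_width=12, slack=5)
Line 7: ['sweet'] (min_width=5, slack=12)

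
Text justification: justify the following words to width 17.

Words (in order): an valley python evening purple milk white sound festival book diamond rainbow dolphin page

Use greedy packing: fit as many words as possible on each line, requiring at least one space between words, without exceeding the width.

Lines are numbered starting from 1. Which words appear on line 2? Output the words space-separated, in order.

Line 1: ['an', 'valley', 'python'] (min_width=16, slack=1)
Line 2: ['evening', 'purple'] (min_width=14, slack=3)
Line 3: ['milk', 'white', 'sound'] (min_width=16, slack=1)
Line 4: ['festival', 'book'] (min_width=13, slack=4)
Line 5: ['diamond', 'rainbow'] (min_width=15, slack=2)
Line 6: ['dolphin', 'page'] (min_width=12, slack=5)

Answer: evening purple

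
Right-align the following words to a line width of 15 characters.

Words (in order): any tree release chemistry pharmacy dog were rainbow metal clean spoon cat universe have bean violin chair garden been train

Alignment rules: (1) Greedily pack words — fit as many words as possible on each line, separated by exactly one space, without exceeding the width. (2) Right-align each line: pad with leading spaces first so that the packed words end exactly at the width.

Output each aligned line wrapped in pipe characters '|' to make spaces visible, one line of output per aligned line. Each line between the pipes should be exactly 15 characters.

Answer: |       any tree|
|        release|
|      chemistry|
|   pharmacy dog|
|   were rainbow|
|    metal clean|
|      spoon cat|
|  universe have|
|    bean violin|
|   chair garden|
|     been train|

Derivation:
Line 1: ['any', 'tree'] (min_width=8, slack=7)
Line 2: ['release'] (min_width=7, slack=8)
Line 3: ['chemistry'] (min_width=9, slack=6)
Line 4: ['pharmacy', 'dog'] (min_width=12, slack=3)
Line 5: ['were', 'rainbow'] (min_width=12, slack=3)
Line 6: ['metal', 'clean'] (min_width=11, slack=4)
Line 7: ['spoon', 'cat'] (min_width=9, slack=6)
Line 8: ['universe', 'have'] (min_width=13, slack=2)
Line 9: ['bean', 'violin'] (min_width=11, slack=4)
Line 10: ['chair', 'garden'] (min_width=12, slack=3)
Line 11: ['been', 'train'] (min_width=10, slack=5)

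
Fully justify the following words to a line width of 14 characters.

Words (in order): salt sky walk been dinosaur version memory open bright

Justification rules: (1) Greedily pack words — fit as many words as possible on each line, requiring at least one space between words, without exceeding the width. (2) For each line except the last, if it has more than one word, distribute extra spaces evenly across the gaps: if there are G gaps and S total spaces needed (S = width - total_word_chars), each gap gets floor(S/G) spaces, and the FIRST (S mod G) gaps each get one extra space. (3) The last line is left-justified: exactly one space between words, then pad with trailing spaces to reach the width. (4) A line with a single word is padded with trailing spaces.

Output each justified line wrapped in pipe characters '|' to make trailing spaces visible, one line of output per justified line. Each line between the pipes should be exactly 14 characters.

Answer: |salt  sky walk|
|been  dinosaur|
|version memory|
|open bright   |

Derivation:
Line 1: ['salt', 'sky', 'walk'] (min_width=13, slack=1)
Line 2: ['been', 'dinosaur'] (min_width=13, slack=1)
Line 3: ['version', 'memory'] (min_width=14, slack=0)
Line 4: ['open', 'bright'] (min_width=11, slack=3)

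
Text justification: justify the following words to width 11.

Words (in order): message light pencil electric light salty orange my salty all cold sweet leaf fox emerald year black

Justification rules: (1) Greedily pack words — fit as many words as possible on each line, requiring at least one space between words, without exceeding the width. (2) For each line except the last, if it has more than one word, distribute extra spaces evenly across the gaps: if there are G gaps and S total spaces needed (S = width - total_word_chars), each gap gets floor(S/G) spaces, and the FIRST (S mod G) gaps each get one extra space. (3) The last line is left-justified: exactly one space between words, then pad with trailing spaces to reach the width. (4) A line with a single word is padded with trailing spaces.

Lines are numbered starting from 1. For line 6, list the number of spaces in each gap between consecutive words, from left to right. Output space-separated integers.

Answer: 3

Derivation:
Line 1: ['message'] (min_width=7, slack=4)
Line 2: ['light'] (min_width=5, slack=6)
Line 3: ['pencil'] (min_width=6, slack=5)
Line 4: ['electric'] (min_width=8, slack=3)
Line 5: ['light', 'salty'] (min_width=11, slack=0)
Line 6: ['orange', 'my'] (min_width=9, slack=2)
Line 7: ['salty', 'all'] (min_width=9, slack=2)
Line 8: ['cold', 'sweet'] (min_width=10, slack=1)
Line 9: ['leaf', 'fox'] (min_width=8, slack=3)
Line 10: ['emerald'] (min_width=7, slack=4)
Line 11: ['year', 'black'] (min_width=10, slack=1)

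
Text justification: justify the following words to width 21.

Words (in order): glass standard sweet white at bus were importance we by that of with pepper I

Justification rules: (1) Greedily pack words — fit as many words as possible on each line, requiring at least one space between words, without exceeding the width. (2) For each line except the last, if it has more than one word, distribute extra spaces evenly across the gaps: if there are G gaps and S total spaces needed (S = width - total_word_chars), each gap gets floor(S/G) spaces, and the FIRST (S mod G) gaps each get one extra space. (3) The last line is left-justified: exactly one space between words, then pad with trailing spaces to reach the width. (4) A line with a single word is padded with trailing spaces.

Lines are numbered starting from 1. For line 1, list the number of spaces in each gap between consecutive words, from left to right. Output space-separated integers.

Line 1: ['glass', 'standard', 'sweet'] (min_width=20, slack=1)
Line 2: ['white', 'at', 'bus', 'were'] (min_width=17, slack=4)
Line 3: ['importance', 'we', 'by', 'that'] (min_width=21, slack=0)
Line 4: ['of', 'with', 'pepper', 'I'] (min_width=16, slack=5)

Answer: 2 1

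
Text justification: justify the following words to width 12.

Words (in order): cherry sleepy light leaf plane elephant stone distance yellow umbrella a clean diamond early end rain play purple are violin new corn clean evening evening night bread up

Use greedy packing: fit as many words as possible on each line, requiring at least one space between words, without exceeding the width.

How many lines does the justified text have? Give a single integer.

Line 1: ['cherry'] (min_width=6, slack=6)
Line 2: ['sleepy', 'light'] (min_width=12, slack=0)
Line 3: ['leaf', 'plane'] (min_width=10, slack=2)
Line 4: ['elephant'] (min_width=8, slack=4)
Line 5: ['stone'] (min_width=5, slack=7)
Line 6: ['distance'] (min_width=8, slack=4)
Line 7: ['yellow'] (min_width=6, slack=6)
Line 8: ['umbrella', 'a'] (min_width=10, slack=2)
Line 9: ['clean'] (min_width=5, slack=7)
Line 10: ['diamond'] (min_width=7, slack=5)
Line 11: ['early', 'end'] (min_width=9, slack=3)
Line 12: ['rain', 'play'] (min_width=9, slack=3)
Line 13: ['purple', 'are'] (min_width=10, slack=2)
Line 14: ['violin', 'new'] (min_width=10, slack=2)
Line 15: ['corn', 'clean'] (min_width=10, slack=2)
Line 16: ['evening'] (min_width=7, slack=5)
Line 17: ['evening'] (min_width=7, slack=5)
Line 18: ['night', 'bread'] (min_width=11, slack=1)
Line 19: ['up'] (min_width=2, slack=10)
Total lines: 19

Answer: 19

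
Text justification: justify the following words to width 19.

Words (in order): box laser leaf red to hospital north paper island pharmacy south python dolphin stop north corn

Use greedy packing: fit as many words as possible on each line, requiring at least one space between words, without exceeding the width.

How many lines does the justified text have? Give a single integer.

Line 1: ['box', 'laser', 'leaf', 'red'] (min_width=18, slack=1)
Line 2: ['to', 'hospital', 'north'] (min_width=17, slack=2)
Line 3: ['paper', 'island'] (min_width=12, slack=7)
Line 4: ['pharmacy', 'south'] (min_width=14, slack=5)
Line 5: ['python', 'dolphin', 'stop'] (min_width=19, slack=0)
Line 6: ['north', 'corn'] (min_width=10, slack=9)
Total lines: 6

Answer: 6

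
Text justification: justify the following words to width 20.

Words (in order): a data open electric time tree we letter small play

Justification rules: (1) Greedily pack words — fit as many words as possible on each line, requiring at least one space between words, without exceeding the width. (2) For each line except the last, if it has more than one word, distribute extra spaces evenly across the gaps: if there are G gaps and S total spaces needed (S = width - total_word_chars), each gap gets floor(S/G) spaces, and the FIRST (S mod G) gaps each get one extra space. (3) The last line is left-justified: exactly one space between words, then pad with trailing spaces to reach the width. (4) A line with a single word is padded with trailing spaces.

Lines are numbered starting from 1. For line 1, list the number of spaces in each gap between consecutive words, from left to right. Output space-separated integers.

Line 1: ['a', 'data', 'open', 'electric'] (min_width=20, slack=0)
Line 2: ['time', 'tree', 'we', 'letter'] (min_width=19, slack=1)
Line 3: ['small', 'play'] (min_width=10, slack=10)

Answer: 1 1 1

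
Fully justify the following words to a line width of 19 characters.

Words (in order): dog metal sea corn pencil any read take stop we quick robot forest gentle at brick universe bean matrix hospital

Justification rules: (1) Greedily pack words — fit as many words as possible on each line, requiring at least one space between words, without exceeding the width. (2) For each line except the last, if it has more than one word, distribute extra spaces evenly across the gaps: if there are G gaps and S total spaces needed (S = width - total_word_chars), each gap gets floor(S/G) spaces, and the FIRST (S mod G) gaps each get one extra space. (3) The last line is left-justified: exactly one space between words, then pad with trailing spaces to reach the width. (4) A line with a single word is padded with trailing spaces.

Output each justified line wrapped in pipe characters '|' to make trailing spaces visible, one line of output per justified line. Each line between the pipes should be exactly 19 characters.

Line 1: ['dog', 'metal', 'sea', 'corn'] (min_width=18, slack=1)
Line 2: ['pencil', 'any', 'read'] (min_width=15, slack=4)
Line 3: ['take', 'stop', 'we', 'quick'] (min_width=18, slack=1)
Line 4: ['robot', 'forest', 'gentle'] (min_width=19, slack=0)
Line 5: ['at', 'brick', 'universe'] (min_width=17, slack=2)
Line 6: ['bean', 'matrix'] (min_width=11, slack=8)
Line 7: ['hospital'] (min_width=8, slack=11)

Answer: |dog  metal sea corn|
|pencil   any   read|
|take  stop we quick|
|robot forest gentle|
|at  brick  universe|
|bean         matrix|
|hospital           |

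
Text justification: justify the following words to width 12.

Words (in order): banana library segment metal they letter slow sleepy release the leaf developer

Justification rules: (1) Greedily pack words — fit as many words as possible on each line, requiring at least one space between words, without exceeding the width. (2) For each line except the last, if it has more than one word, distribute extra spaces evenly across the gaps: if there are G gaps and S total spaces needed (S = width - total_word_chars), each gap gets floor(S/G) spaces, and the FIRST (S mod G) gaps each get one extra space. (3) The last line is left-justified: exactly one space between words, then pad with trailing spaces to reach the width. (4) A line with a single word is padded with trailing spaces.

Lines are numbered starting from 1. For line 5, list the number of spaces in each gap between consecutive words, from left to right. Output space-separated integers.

Answer: 2

Derivation:
Line 1: ['banana'] (min_width=6, slack=6)
Line 2: ['library'] (min_width=7, slack=5)
Line 3: ['segment'] (min_width=7, slack=5)
Line 4: ['metal', 'they'] (min_width=10, slack=2)
Line 5: ['letter', 'slow'] (min_width=11, slack=1)
Line 6: ['sleepy'] (min_width=6, slack=6)
Line 7: ['release', 'the'] (min_width=11, slack=1)
Line 8: ['leaf'] (min_width=4, slack=8)
Line 9: ['developer'] (min_width=9, slack=3)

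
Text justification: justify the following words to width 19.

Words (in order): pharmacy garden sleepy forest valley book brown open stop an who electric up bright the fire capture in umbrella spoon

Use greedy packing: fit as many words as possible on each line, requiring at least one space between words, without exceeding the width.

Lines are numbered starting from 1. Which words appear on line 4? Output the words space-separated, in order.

Answer: open stop an who

Derivation:
Line 1: ['pharmacy', 'garden'] (min_width=15, slack=4)
Line 2: ['sleepy', 'forest'] (min_width=13, slack=6)
Line 3: ['valley', 'book', 'brown'] (min_width=17, slack=2)
Line 4: ['open', 'stop', 'an', 'who'] (min_width=16, slack=3)
Line 5: ['electric', 'up', 'bright'] (min_width=18, slack=1)
Line 6: ['the', 'fire', 'capture', 'in'] (min_width=19, slack=0)
Line 7: ['umbrella', 'spoon'] (min_width=14, slack=5)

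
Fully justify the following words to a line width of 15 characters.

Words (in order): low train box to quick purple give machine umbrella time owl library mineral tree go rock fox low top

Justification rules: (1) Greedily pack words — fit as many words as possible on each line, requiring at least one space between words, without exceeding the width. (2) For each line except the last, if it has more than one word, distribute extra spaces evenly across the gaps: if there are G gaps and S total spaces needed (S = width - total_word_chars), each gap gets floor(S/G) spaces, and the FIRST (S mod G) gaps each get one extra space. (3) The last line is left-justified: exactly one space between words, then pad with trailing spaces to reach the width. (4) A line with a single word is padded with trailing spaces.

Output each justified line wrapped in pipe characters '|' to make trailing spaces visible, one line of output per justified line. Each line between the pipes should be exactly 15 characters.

Line 1: ['low', 'train', 'box'] (min_width=13, slack=2)
Line 2: ['to', 'quick', 'purple'] (min_width=15, slack=0)
Line 3: ['give', 'machine'] (min_width=12, slack=3)
Line 4: ['umbrella', 'time'] (min_width=13, slack=2)
Line 5: ['owl', 'library'] (min_width=11, slack=4)
Line 6: ['mineral', 'tree', 'go'] (min_width=15, slack=0)
Line 7: ['rock', 'fox', 'low'] (min_width=12, slack=3)
Line 8: ['top'] (min_width=3, slack=12)

Answer: |low  train  box|
|to quick purple|
|give    machine|
|umbrella   time|
|owl     library|
|mineral tree go|
|rock   fox  low|
|top            |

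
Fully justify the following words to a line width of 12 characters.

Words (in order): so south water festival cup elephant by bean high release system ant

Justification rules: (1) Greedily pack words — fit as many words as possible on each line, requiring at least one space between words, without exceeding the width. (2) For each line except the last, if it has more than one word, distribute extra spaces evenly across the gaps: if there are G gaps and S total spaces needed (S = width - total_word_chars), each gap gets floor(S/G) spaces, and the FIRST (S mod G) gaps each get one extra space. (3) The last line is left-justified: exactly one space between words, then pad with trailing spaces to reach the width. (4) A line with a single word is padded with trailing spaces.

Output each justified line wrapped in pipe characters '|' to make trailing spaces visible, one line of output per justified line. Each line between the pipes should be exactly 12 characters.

Answer: |so     south|
|water       |
|festival cup|
|elephant  by|
|bean    high|
|release     |
|system ant  |

Derivation:
Line 1: ['so', 'south'] (min_width=8, slack=4)
Line 2: ['water'] (min_width=5, slack=7)
Line 3: ['festival', 'cup'] (min_width=12, slack=0)
Line 4: ['elephant', 'by'] (min_width=11, slack=1)
Line 5: ['bean', 'high'] (min_width=9, slack=3)
Line 6: ['release'] (min_width=7, slack=5)
Line 7: ['system', 'ant'] (min_width=10, slack=2)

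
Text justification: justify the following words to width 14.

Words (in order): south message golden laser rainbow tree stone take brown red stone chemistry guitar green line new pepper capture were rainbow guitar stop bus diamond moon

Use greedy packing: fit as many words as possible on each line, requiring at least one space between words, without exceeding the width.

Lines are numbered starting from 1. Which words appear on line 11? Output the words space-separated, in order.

Line 1: ['south', 'message'] (min_width=13, slack=1)
Line 2: ['golden', 'laser'] (min_width=12, slack=2)
Line 3: ['rainbow', 'tree'] (min_width=12, slack=2)
Line 4: ['stone', 'take'] (min_width=10, slack=4)
Line 5: ['brown', 'red'] (min_width=9, slack=5)
Line 6: ['stone'] (min_width=5, slack=9)
Line 7: ['chemistry'] (min_width=9, slack=5)
Line 8: ['guitar', 'green'] (min_width=12, slack=2)
Line 9: ['line', 'new'] (min_width=8, slack=6)
Line 10: ['pepper', 'capture'] (min_width=14, slack=0)
Line 11: ['were', 'rainbow'] (min_width=12, slack=2)
Line 12: ['guitar', 'stop'] (min_width=11, slack=3)
Line 13: ['bus', 'diamond'] (min_width=11, slack=3)
Line 14: ['moon'] (min_width=4, slack=10)

Answer: were rainbow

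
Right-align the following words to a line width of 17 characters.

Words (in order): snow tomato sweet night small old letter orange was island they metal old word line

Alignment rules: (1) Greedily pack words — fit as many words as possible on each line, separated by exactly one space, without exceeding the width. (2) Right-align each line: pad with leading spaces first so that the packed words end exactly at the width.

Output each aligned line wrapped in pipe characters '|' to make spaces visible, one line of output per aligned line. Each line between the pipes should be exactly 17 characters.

Answer: |snow tomato sweet|
|  night small old|
|letter orange was|
|island they metal|
|    old word line|

Derivation:
Line 1: ['snow', 'tomato', 'sweet'] (min_width=17, slack=0)
Line 2: ['night', 'small', 'old'] (min_width=15, slack=2)
Line 3: ['letter', 'orange', 'was'] (min_width=17, slack=0)
Line 4: ['island', 'they', 'metal'] (min_width=17, slack=0)
Line 5: ['old', 'word', 'line'] (min_width=13, slack=4)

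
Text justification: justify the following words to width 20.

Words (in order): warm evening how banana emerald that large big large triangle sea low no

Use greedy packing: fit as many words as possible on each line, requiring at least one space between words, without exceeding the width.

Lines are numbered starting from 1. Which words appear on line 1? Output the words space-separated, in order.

Answer: warm evening how

Derivation:
Line 1: ['warm', 'evening', 'how'] (min_width=16, slack=4)
Line 2: ['banana', 'emerald', 'that'] (min_width=19, slack=1)
Line 3: ['large', 'big', 'large'] (min_width=15, slack=5)
Line 4: ['triangle', 'sea', 'low', 'no'] (min_width=19, slack=1)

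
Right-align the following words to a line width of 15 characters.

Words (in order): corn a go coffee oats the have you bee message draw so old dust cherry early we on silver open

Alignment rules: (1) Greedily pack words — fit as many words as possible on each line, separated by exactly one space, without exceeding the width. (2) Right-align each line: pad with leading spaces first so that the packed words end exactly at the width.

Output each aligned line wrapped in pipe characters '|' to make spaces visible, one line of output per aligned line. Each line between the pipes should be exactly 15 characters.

Answer: |      corn a go|
|coffee oats the|
|   have you bee|
|message draw so|
|old dust cherry|
|    early we on|
|    silver open|

Derivation:
Line 1: ['corn', 'a', 'go'] (min_width=9, slack=6)
Line 2: ['coffee', 'oats', 'the'] (min_width=15, slack=0)
Line 3: ['have', 'you', 'bee'] (min_width=12, slack=3)
Line 4: ['message', 'draw', 'so'] (min_width=15, slack=0)
Line 5: ['old', 'dust', 'cherry'] (min_width=15, slack=0)
Line 6: ['early', 'we', 'on'] (min_width=11, slack=4)
Line 7: ['silver', 'open'] (min_width=11, slack=4)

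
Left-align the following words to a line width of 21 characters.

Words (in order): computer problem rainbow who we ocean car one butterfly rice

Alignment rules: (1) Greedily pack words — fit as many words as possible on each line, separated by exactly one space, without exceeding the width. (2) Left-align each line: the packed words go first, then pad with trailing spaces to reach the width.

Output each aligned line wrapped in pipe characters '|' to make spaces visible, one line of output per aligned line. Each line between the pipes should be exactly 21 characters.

Line 1: ['computer', 'problem'] (min_width=16, slack=5)
Line 2: ['rainbow', 'who', 'we', 'ocean'] (min_width=20, slack=1)
Line 3: ['car', 'one', 'butterfly'] (min_width=17, slack=4)
Line 4: ['rice'] (min_width=4, slack=17)

Answer: |computer problem     |
|rainbow who we ocean |
|car one butterfly    |
|rice                 |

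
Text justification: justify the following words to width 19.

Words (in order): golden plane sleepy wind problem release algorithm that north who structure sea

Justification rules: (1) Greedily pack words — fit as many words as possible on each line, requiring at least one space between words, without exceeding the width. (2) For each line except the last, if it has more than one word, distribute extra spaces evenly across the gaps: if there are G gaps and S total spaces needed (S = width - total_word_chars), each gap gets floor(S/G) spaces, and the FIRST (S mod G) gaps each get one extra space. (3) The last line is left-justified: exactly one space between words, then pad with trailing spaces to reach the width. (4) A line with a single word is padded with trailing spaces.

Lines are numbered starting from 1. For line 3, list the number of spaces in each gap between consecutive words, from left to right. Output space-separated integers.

Answer: 3

Derivation:
Line 1: ['golden', 'plane', 'sleepy'] (min_width=19, slack=0)
Line 2: ['wind', 'problem'] (min_width=12, slack=7)
Line 3: ['release', 'algorithm'] (min_width=17, slack=2)
Line 4: ['that', 'north', 'who'] (min_width=14, slack=5)
Line 5: ['structure', 'sea'] (min_width=13, slack=6)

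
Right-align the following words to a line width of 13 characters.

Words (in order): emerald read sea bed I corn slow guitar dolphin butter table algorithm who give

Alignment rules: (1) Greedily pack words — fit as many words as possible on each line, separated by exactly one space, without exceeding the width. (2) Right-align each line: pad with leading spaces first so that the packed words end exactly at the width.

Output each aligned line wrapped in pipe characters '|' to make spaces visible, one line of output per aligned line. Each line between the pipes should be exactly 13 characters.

Answer: | emerald read|
|    sea bed I|
|    corn slow|
|       guitar|
|      dolphin|
| butter table|
|algorithm who|
|         give|

Derivation:
Line 1: ['emerald', 'read'] (min_width=12, slack=1)
Line 2: ['sea', 'bed', 'I'] (min_width=9, slack=4)
Line 3: ['corn', 'slow'] (min_width=9, slack=4)
Line 4: ['guitar'] (min_width=6, slack=7)
Line 5: ['dolphin'] (min_width=7, slack=6)
Line 6: ['butter', 'table'] (min_width=12, slack=1)
Line 7: ['algorithm', 'who'] (min_width=13, slack=0)
Line 8: ['give'] (min_width=4, slack=9)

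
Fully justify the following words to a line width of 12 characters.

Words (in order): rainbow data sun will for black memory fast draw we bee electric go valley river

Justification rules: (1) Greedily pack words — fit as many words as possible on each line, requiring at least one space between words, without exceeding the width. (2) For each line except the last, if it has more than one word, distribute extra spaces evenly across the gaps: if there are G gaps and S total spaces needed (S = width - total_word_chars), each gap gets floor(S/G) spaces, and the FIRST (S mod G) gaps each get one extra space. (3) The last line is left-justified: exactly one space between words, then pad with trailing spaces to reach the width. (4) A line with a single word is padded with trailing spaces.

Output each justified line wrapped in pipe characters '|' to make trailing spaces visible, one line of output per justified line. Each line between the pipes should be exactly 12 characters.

Answer: |rainbow data|
|sun will for|
|black memory|
|fast draw we|
|bee electric|
|go    valley|
|river       |

Derivation:
Line 1: ['rainbow', 'data'] (min_width=12, slack=0)
Line 2: ['sun', 'will', 'for'] (min_width=12, slack=0)
Line 3: ['black', 'memory'] (min_width=12, slack=0)
Line 4: ['fast', 'draw', 'we'] (min_width=12, slack=0)
Line 5: ['bee', 'electric'] (min_width=12, slack=0)
Line 6: ['go', 'valley'] (min_width=9, slack=3)
Line 7: ['river'] (min_width=5, slack=7)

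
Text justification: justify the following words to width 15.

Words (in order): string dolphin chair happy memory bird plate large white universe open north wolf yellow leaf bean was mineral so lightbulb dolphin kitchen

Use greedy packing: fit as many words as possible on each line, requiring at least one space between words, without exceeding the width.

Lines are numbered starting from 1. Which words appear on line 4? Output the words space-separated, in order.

Answer: plate large

Derivation:
Line 1: ['string', 'dolphin'] (min_width=14, slack=1)
Line 2: ['chair', 'happy'] (min_width=11, slack=4)
Line 3: ['memory', 'bird'] (min_width=11, slack=4)
Line 4: ['plate', 'large'] (min_width=11, slack=4)
Line 5: ['white', 'universe'] (min_width=14, slack=1)
Line 6: ['open', 'north', 'wolf'] (min_width=15, slack=0)
Line 7: ['yellow', 'leaf'] (min_width=11, slack=4)
Line 8: ['bean', 'was'] (min_width=8, slack=7)
Line 9: ['mineral', 'so'] (min_width=10, slack=5)
Line 10: ['lightbulb'] (min_width=9, slack=6)
Line 11: ['dolphin', 'kitchen'] (min_width=15, slack=0)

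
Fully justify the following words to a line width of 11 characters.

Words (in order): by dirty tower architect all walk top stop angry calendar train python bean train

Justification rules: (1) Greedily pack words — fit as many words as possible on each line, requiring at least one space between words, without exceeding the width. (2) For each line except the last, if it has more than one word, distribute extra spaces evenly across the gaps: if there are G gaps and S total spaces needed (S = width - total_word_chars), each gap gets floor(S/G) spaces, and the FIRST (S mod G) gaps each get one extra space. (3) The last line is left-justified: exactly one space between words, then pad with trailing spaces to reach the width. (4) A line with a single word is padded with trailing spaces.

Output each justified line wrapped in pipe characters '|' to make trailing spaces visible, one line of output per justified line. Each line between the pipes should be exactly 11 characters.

Line 1: ['by', 'dirty'] (min_width=8, slack=3)
Line 2: ['tower'] (min_width=5, slack=6)
Line 3: ['architect'] (min_width=9, slack=2)
Line 4: ['all', 'walk'] (min_width=8, slack=3)
Line 5: ['top', 'stop'] (min_width=8, slack=3)
Line 6: ['angry'] (min_width=5, slack=6)
Line 7: ['calendar'] (min_width=8, slack=3)
Line 8: ['train'] (min_width=5, slack=6)
Line 9: ['python', 'bean'] (min_width=11, slack=0)
Line 10: ['train'] (min_width=5, slack=6)

Answer: |by    dirty|
|tower      |
|architect  |
|all    walk|
|top    stop|
|angry      |
|calendar   |
|train      |
|python bean|
|train      |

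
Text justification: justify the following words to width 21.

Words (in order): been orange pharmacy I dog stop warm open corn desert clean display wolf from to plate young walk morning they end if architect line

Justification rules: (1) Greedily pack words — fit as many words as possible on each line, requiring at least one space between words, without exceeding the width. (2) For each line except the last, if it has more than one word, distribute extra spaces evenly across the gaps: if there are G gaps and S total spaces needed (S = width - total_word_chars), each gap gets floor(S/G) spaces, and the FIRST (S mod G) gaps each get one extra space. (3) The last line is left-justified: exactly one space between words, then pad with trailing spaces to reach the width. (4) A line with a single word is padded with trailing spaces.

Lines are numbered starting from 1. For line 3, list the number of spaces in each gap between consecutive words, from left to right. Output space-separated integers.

Answer: 3 3

Derivation:
Line 1: ['been', 'orange', 'pharmacy'] (min_width=20, slack=1)
Line 2: ['I', 'dog', 'stop', 'warm', 'open'] (min_width=20, slack=1)
Line 3: ['corn', 'desert', 'clean'] (min_width=17, slack=4)
Line 4: ['display', 'wolf', 'from', 'to'] (min_width=20, slack=1)
Line 5: ['plate', 'young', 'walk'] (min_width=16, slack=5)
Line 6: ['morning', 'they', 'end', 'if'] (min_width=19, slack=2)
Line 7: ['architect', 'line'] (min_width=14, slack=7)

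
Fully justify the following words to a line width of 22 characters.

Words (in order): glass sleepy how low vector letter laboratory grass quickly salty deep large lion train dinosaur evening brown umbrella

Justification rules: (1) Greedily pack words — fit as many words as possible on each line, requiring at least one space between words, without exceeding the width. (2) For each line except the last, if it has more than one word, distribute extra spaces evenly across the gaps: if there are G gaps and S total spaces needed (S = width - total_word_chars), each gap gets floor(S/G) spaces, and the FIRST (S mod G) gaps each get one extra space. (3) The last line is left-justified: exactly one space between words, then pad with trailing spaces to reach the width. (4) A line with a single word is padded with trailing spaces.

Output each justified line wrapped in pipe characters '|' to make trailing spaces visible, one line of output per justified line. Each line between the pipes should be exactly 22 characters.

Line 1: ['glass', 'sleepy', 'how', 'low'] (min_width=20, slack=2)
Line 2: ['vector', 'letter'] (min_width=13, slack=9)
Line 3: ['laboratory', 'grass'] (min_width=16, slack=6)
Line 4: ['quickly', 'salty', 'deep'] (min_width=18, slack=4)
Line 5: ['large', 'lion', 'train'] (min_width=16, slack=6)
Line 6: ['dinosaur', 'evening', 'brown'] (min_width=22, slack=0)
Line 7: ['umbrella'] (min_width=8, slack=14)

Answer: |glass  sleepy  how low|
|vector          letter|
|laboratory       grass|
|quickly   salty   deep|
|large    lion    train|
|dinosaur evening brown|
|umbrella              |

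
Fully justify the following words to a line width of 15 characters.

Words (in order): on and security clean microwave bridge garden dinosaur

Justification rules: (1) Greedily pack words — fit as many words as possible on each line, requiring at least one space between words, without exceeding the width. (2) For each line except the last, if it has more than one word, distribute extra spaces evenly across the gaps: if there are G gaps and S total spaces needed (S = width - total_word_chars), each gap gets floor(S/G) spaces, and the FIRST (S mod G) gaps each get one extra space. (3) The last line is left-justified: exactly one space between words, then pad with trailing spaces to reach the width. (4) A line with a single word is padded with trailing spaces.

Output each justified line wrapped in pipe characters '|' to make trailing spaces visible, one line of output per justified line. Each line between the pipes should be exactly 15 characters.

Line 1: ['on', 'and', 'security'] (min_width=15, slack=0)
Line 2: ['clean', 'microwave'] (min_width=15, slack=0)
Line 3: ['bridge', 'garden'] (min_width=13, slack=2)
Line 4: ['dinosaur'] (min_width=8, slack=7)

Answer: |on and security|
|clean microwave|
|bridge   garden|
|dinosaur       |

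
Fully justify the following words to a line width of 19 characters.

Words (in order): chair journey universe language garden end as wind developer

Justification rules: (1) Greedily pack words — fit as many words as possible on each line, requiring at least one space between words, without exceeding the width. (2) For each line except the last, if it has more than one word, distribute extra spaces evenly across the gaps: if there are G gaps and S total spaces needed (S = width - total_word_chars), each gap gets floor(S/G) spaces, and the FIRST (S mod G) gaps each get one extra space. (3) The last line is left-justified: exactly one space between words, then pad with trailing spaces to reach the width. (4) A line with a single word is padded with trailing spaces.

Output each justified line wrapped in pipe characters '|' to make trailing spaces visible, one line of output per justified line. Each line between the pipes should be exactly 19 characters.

Answer: |chair       journey|
|universe   language|
|garden  end as wind|
|developer          |

Derivation:
Line 1: ['chair', 'journey'] (min_width=13, slack=6)
Line 2: ['universe', 'language'] (min_width=17, slack=2)
Line 3: ['garden', 'end', 'as', 'wind'] (min_width=18, slack=1)
Line 4: ['developer'] (min_width=9, slack=10)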